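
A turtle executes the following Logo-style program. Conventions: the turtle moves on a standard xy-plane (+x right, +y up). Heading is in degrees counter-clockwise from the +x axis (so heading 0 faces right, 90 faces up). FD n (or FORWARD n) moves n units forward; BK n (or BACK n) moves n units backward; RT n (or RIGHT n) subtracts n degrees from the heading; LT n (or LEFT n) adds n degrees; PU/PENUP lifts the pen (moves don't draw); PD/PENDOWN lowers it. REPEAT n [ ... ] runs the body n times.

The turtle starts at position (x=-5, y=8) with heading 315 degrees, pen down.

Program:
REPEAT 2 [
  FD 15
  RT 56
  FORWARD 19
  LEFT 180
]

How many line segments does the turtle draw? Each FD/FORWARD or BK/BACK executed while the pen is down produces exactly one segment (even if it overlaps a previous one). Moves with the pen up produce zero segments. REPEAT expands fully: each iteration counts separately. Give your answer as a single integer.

Executing turtle program step by step:
Start: pos=(-5,8), heading=315, pen down
REPEAT 2 [
  -- iteration 1/2 --
  FD 15: (-5,8) -> (5.607,-2.607) [heading=315, draw]
  RT 56: heading 315 -> 259
  FD 19: (5.607,-2.607) -> (1.981,-21.258) [heading=259, draw]
  LT 180: heading 259 -> 79
  -- iteration 2/2 --
  FD 15: (1.981,-21.258) -> (4.843,-6.533) [heading=79, draw]
  RT 56: heading 79 -> 23
  FD 19: (4.843,-6.533) -> (22.333,0.891) [heading=23, draw]
  LT 180: heading 23 -> 203
]
Final: pos=(22.333,0.891), heading=203, 4 segment(s) drawn
Segments drawn: 4

Answer: 4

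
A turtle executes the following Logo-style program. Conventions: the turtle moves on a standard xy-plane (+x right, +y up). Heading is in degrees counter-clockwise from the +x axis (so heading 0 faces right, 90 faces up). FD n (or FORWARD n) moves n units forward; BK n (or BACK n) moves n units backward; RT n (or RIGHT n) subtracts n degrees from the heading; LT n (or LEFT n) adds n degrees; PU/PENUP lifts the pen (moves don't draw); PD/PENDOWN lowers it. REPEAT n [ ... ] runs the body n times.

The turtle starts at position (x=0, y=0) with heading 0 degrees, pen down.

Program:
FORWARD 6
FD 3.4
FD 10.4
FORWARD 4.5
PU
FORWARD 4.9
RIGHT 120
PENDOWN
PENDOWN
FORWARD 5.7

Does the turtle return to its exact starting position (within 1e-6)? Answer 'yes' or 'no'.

Answer: no

Derivation:
Executing turtle program step by step:
Start: pos=(0,0), heading=0, pen down
FD 6: (0,0) -> (6,0) [heading=0, draw]
FD 3.4: (6,0) -> (9.4,0) [heading=0, draw]
FD 10.4: (9.4,0) -> (19.8,0) [heading=0, draw]
FD 4.5: (19.8,0) -> (24.3,0) [heading=0, draw]
PU: pen up
FD 4.9: (24.3,0) -> (29.2,0) [heading=0, move]
RT 120: heading 0 -> 240
PD: pen down
PD: pen down
FD 5.7: (29.2,0) -> (26.35,-4.936) [heading=240, draw]
Final: pos=(26.35,-4.936), heading=240, 5 segment(s) drawn

Start position: (0, 0)
Final position: (26.35, -4.936)
Distance = 26.808; >= 1e-6 -> NOT closed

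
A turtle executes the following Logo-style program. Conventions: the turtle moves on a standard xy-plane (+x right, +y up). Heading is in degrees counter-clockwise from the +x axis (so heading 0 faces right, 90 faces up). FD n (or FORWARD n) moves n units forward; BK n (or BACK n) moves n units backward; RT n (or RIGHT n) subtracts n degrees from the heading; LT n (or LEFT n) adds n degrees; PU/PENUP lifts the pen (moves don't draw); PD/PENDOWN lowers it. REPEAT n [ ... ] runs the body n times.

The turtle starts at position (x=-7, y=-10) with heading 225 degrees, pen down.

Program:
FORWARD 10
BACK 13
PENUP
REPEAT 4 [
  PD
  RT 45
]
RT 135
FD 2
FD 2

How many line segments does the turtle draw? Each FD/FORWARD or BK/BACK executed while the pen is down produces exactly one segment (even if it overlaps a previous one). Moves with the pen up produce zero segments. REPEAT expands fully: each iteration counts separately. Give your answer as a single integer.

Answer: 4

Derivation:
Executing turtle program step by step:
Start: pos=(-7,-10), heading=225, pen down
FD 10: (-7,-10) -> (-14.071,-17.071) [heading=225, draw]
BK 13: (-14.071,-17.071) -> (-4.879,-7.879) [heading=225, draw]
PU: pen up
REPEAT 4 [
  -- iteration 1/4 --
  PD: pen down
  RT 45: heading 225 -> 180
  -- iteration 2/4 --
  PD: pen down
  RT 45: heading 180 -> 135
  -- iteration 3/4 --
  PD: pen down
  RT 45: heading 135 -> 90
  -- iteration 4/4 --
  PD: pen down
  RT 45: heading 90 -> 45
]
RT 135: heading 45 -> 270
FD 2: (-4.879,-7.879) -> (-4.879,-9.879) [heading=270, draw]
FD 2: (-4.879,-9.879) -> (-4.879,-11.879) [heading=270, draw]
Final: pos=(-4.879,-11.879), heading=270, 4 segment(s) drawn
Segments drawn: 4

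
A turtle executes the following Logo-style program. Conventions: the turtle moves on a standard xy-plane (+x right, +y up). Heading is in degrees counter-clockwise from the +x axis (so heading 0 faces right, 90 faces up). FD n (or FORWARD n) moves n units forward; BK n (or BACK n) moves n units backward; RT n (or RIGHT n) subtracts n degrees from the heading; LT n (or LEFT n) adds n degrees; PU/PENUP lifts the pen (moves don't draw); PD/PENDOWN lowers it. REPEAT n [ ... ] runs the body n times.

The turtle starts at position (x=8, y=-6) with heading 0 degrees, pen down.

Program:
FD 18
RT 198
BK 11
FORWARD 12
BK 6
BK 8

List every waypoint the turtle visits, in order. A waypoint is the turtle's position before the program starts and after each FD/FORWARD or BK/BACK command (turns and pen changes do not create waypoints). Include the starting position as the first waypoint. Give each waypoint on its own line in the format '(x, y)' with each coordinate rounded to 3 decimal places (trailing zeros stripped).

Executing turtle program step by step:
Start: pos=(8,-6), heading=0, pen down
FD 18: (8,-6) -> (26,-6) [heading=0, draw]
RT 198: heading 0 -> 162
BK 11: (26,-6) -> (36.462,-9.399) [heading=162, draw]
FD 12: (36.462,-9.399) -> (25.049,-5.691) [heading=162, draw]
BK 6: (25.049,-5.691) -> (30.755,-7.545) [heading=162, draw]
BK 8: (30.755,-7.545) -> (38.364,-10.017) [heading=162, draw]
Final: pos=(38.364,-10.017), heading=162, 5 segment(s) drawn
Waypoints (6 total):
(8, -6)
(26, -6)
(36.462, -9.399)
(25.049, -5.691)
(30.755, -7.545)
(38.364, -10.017)

Answer: (8, -6)
(26, -6)
(36.462, -9.399)
(25.049, -5.691)
(30.755, -7.545)
(38.364, -10.017)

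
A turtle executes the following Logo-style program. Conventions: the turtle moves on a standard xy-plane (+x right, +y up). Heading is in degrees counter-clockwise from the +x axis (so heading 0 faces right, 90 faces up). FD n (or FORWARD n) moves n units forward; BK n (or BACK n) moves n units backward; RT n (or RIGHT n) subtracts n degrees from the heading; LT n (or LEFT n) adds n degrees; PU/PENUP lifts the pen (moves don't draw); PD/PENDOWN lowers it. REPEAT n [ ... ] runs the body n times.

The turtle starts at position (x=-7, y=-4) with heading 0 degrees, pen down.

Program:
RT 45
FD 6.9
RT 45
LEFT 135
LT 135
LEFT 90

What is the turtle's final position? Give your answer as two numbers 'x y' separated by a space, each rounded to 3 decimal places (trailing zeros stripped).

Executing turtle program step by step:
Start: pos=(-7,-4), heading=0, pen down
RT 45: heading 0 -> 315
FD 6.9: (-7,-4) -> (-2.121,-8.879) [heading=315, draw]
RT 45: heading 315 -> 270
LT 135: heading 270 -> 45
LT 135: heading 45 -> 180
LT 90: heading 180 -> 270
Final: pos=(-2.121,-8.879), heading=270, 1 segment(s) drawn

Answer: -2.121 -8.879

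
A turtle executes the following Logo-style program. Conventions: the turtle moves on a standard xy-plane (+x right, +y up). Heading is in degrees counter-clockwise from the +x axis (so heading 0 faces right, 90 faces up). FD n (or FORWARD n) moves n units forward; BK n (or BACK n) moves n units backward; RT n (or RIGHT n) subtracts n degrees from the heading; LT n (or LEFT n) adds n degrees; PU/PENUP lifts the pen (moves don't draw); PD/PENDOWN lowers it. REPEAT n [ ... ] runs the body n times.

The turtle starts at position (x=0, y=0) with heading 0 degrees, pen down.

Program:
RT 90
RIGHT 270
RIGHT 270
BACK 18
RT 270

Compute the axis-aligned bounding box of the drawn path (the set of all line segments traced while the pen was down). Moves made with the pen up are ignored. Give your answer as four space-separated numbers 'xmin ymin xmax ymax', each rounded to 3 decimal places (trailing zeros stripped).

Executing turtle program step by step:
Start: pos=(0,0), heading=0, pen down
RT 90: heading 0 -> 270
RT 270: heading 270 -> 0
RT 270: heading 0 -> 90
BK 18: (0,0) -> (0,-18) [heading=90, draw]
RT 270: heading 90 -> 180
Final: pos=(0,-18), heading=180, 1 segment(s) drawn

Segment endpoints: x in {0, 0}, y in {-18, 0}
xmin=0, ymin=-18, xmax=0, ymax=0

Answer: 0 -18 0 0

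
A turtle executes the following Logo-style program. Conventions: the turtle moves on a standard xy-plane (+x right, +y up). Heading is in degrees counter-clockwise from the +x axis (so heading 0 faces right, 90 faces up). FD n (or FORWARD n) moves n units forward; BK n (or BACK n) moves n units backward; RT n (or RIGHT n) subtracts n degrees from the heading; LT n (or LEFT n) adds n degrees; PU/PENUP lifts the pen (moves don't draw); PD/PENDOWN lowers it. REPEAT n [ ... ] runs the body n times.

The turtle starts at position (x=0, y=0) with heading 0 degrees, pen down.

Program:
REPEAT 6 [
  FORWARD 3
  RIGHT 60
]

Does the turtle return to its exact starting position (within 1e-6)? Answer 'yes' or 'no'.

Answer: yes

Derivation:
Executing turtle program step by step:
Start: pos=(0,0), heading=0, pen down
REPEAT 6 [
  -- iteration 1/6 --
  FD 3: (0,0) -> (3,0) [heading=0, draw]
  RT 60: heading 0 -> 300
  -- iteration 2/6 --
  FD 3: (3,0) -> (4.5,-2.598) [heading=300, draw]
  RT 60: heading 300 -> 240
  -- iteration 3/6 --
  FD 3: (4.5,-2.598) -> (3,-5.196) [heading=240, draw]
  RT 60: heading 240 -> 180
  -- iteration 4/6 --
  FD 3: (3,-5.196) -> (0,-5.196) [heading=180, draw]
  RT 60: heading 180 -> 120
  -- iteration 5/6 --
  FD 3: (0,-5.196) -> (-1.5,-2.598) [heading=120, draw]
  RT 60: heading 120 -> 60
  -- iteration 6/6 --
  FD 3: (-1.5,-2.598) -> (0,0) [heading=60, draw]
  RT 60: heading 60 -> 0
]
Final: pos=(0,0), heading=0, 6 segment(s) drawn

Start position: (0, 0)
Final position: (0, 0)
Distance = 0; < 1e-6 -> CLOSED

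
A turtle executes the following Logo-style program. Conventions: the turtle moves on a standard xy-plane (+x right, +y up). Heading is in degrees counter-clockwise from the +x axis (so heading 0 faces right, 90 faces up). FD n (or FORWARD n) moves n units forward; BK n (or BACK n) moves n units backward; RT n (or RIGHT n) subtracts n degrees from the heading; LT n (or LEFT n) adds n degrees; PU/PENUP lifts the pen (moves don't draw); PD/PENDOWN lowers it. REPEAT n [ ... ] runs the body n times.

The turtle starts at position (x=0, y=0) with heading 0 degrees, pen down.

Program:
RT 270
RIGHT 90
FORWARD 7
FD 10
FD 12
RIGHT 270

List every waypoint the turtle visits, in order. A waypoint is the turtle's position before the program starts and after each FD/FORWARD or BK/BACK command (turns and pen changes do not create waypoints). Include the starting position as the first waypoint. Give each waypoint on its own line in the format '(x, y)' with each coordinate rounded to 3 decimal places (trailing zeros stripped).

Executing turtle program step by step:
Start: pos=(0,0), heading=0, pen down
RT 270: heading 0 -> 90
RT 90: heading 90 -> 0
FD 7: (0,0) -> (7,0) [heading=0, draw]
FD 10: (7,0) -> (17,0) [heading=0, draw]
FD 12: (17,0) -> (29,0) [heading=0, draw]
RT 270: heading 0 -> 90
Final: pos=(29,0), heading=90, 3 segment(s) drawn
Waypoints (4 total):
(0, 0)
(7, 0)
(17, 0)
(29, 0)

Answer: (0, 0)
(7, 0)
(17, 0)
(29, 0)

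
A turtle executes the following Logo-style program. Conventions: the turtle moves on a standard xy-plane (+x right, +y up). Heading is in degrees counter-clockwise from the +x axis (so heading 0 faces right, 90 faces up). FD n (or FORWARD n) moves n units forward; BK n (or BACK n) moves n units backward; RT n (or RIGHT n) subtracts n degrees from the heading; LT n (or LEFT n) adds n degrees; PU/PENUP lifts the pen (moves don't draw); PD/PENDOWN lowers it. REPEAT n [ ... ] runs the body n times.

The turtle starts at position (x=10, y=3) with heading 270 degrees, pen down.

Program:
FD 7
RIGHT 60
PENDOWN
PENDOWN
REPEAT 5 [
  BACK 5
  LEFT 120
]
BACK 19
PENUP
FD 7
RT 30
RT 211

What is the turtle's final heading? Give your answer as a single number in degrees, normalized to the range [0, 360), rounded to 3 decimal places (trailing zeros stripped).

Executing turtle program step by step:
Start: pos=(10,3), heading=270, pen down
FD 7: (10,3) -> (10,-4) [heading=270, draw]
RT 60: heading 270 -> 210
PD: pen down
PD: pen down
REPEAT 5 [
  -- iteration 1/5 --
  BK 5: (10,-4) -> (14.33,-1.5) [heading=210, draw]
  LT 120: heading 210 -> 330
  -- iteration 2/5 --
  BK 5: (14.33,-1.5) -> (10,1) [heading=330, draw]
  LT 120: heading 330 -> 90
  -- iteration 3/5 --
  BK 5: (10,1) -> (10,-4) [heading=90, draw]
  LT 120: heading 90 -> 210
  -- iteration 4/5 --
  BK 5: (10,-4) -> (14.33,-1.5) [heading=210, draw]
  LT 120: heading 210 -> 330
  -- iteration 5/5 --
  BK 5: (14.33,-1.5) -> (10,1) [heading=330, draw]
  LT 120: heading 330 -> 90
]
BK 19: (10,1) -> (10,-18) [heading=90, draw]
PU: pen up
FD 7: (10,-18) -> (10,-11) [heading=90, move]
RT 30: heading 90 -> 60
RT 211: heading 60 -> 209
Final: pos=(10,-11), heading=209, 7 segment(s) drawn

Answer: 209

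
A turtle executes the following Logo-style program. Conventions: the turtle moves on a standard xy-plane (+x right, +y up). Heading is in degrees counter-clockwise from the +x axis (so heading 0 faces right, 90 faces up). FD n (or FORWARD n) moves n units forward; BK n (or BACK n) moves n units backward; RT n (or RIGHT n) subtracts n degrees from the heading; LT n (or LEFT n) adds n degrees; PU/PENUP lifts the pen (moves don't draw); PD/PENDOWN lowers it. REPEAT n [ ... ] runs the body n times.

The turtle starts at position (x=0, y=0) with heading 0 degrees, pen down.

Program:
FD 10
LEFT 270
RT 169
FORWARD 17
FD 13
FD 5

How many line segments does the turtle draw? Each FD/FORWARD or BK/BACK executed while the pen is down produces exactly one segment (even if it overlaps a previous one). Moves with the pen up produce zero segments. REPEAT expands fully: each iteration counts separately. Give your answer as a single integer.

Executing turtle program step by step:
Start: pos=(0,0), heading=0, pen down
FD 10: (0,0) -> (10,0) [heading=0, draw]
LT 270: heading 0 -> 270
RT 169: heading 270 -> 101
FD 17: (10,0) -> (6.756,16.688) [heading=101, draw]
FD 13: (6.756,16.688) -> (4.276,29.449) [heading=101, draw]
FD 5: (4.276,29.449) -> (3.322,34.357) [heading=101, draw]
Final: pos=(3.322,34.357), heading=101, 4 segment(s) drawn
Segments drawn: 4

Answer: 4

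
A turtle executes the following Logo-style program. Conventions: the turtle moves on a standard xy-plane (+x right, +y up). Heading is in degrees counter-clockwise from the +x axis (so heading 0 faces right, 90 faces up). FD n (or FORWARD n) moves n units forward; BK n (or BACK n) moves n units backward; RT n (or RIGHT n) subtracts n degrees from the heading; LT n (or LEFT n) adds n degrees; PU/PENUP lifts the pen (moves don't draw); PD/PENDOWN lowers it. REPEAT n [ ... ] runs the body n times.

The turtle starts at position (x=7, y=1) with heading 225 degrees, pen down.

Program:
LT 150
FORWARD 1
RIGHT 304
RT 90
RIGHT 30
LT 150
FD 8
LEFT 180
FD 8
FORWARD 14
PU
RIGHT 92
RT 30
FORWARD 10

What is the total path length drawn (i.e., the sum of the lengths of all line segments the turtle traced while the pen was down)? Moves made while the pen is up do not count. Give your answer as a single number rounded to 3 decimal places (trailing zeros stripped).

Executing turtle program step by step:
Start: pos=(7,1), heading=225, pen down
LT 150: heading 225 -> 15
FD 1: (7,1) -> (7.966,1.259) [heading=15, draw]
RT 304: heading 15 -> 71
RT 90: heading 71 -> 341
RT 30: heading 341 -> 311
LT 150: heading 311 -> 101
FD 8: (7.966,1.259) -> (6.439,9.112) [heading=101, draw]
LT 180: heading 101 -> 281
FD 8: (6.439,9.112) -> (7.966,1.259) [heading=281, draw]
FD 14: (7.966,1.259) -> (10.637,-12.484) [heading=281, draw]
PU: pen up
RT 92: heading 281 -> 189
RT 30: heading 189 -> 159
FD 10: (10.637,-12.484) -> (1.301,-8.9) [heading=159, move]
Final: pos=(1.301,-8.9), heading=159, 4 segment(s) drawn

Segment lengths:
  seg 1: (7,1) -> (7.966,1.259), length = 1
  seg 2: (7.966,1.259) -> (6.439,9.112), length = 8
  seg 3: (6.439,9.112) -> (7.966,1.259), length = 8
  seg 4: (7.966,1.259) -> (10.637,-12.484), length = 14
Total = 31

Answer: 31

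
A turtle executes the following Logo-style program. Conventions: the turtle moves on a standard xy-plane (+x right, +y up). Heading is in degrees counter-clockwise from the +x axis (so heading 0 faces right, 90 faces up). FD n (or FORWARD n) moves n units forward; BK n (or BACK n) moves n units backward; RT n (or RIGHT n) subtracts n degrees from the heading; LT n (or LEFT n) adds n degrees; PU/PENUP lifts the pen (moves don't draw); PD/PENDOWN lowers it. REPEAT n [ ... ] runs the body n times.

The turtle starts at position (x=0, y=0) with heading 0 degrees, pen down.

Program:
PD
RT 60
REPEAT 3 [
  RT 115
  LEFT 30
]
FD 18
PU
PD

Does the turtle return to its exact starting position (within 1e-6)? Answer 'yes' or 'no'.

Answer: no

Derivation:
Executing turtle program step by step:
Start: pos=(0,0), heading=0, pen down
PD: pen down
RT 60: heading 0 -> 300
REPEAT 3 [
  -- iteration 1/3 --
  RT 115: heading 300 -> 185
  LT 30: heading 185 -> 215
  -- iteration 2/3 --
  RT 115: heading 215 -> 100
  LT 30: heading 100 -> 130
  -- iteration 3/3 --
  RT 115: heading 130 -> 15
  LT 30: heading 15 -> 45
]
FD 18: (0,0) -> (12.728,12.728) [heading=45, draw]
PU: pen up
PD: pen down
Final: pos=(12.728,12.728), heading=45, 1 segment(s) drawn

Start position: (0, 0)
Final position: (12.728, 12.728)
Distance = 18; >= 1e-6 -> NOT closed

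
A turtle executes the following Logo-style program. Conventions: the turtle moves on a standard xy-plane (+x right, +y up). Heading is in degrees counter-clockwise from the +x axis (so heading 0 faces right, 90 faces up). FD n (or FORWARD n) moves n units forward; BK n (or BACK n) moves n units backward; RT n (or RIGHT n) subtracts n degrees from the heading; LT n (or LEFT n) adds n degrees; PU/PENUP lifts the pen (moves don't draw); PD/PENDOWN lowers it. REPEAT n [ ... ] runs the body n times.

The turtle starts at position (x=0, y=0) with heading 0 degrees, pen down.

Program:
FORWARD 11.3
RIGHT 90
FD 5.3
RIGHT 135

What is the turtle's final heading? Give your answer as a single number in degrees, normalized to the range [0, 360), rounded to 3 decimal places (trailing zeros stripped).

Answer: 135

Derivation:
Executing turtle program step by step:
Start: pos=(0,0), heading=0, pen down
FD 11.3: (0,0) -> (11.3,0) [heading=0, draw]
RT 90: heading 0 -> 270
FD 5.3: (11.3,0) -> (11.3,-5.3) [heading=270, draw]
RT 135: heading 270 -> 135
Final: pos=(11.3,-5.3), heading=135, 2 segment(s) drawn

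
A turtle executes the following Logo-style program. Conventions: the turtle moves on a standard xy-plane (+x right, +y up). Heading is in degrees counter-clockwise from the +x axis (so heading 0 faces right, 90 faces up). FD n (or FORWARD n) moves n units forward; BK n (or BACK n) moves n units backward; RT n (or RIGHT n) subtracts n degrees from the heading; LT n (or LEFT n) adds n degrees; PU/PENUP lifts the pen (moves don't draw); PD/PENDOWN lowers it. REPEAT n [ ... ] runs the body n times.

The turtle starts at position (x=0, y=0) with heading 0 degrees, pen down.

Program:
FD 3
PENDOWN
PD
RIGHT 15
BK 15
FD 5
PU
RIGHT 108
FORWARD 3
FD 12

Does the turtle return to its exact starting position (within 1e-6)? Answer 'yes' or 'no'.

Answer: no

Derivation:
Executing turtle program step by step:
Start: pos=(0,0), heading=0, pen down
FD 3: (0,0) -> (3,0) [heading=0, draw]
PD: pen down
PD: pen down
RT 15: heading 0 -> 345
BK 15: (3,0) -> (-11.489,3.882) [heading=345, draw]
FD 5: (-11.489,3.882) -> (-6.659,2.588) [heading=345, draw]
PU: pen up
RT 108: heading 345 -> 237
FD 3: (-6.659,2.588) -> (-8.293,0.072) [heading=237, move]
FD 12: (-8.293,0.072) -> (-14.829,-9.992) [heading=237, move]
Final: pos=(-14.829,-9.992), heading=237, 3 segment(s) drawn

Start position: (0, 0)
Final position: (-14.829, -9.992)
Distance = 17.881; >= 1e-6 -> NOT closed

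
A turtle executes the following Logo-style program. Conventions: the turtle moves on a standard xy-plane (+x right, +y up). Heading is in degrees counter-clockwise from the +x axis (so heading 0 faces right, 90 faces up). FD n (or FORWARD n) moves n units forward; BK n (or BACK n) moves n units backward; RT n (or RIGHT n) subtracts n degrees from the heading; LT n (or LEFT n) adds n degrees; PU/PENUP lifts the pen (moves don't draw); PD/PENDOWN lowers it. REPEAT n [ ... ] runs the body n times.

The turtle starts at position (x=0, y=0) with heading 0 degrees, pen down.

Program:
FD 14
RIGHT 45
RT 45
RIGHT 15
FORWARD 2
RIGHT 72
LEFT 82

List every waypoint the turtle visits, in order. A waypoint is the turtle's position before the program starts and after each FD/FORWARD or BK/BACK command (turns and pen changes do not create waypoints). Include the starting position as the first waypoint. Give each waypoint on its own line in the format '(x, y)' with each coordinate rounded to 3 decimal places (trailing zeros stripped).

Executing turtle program step by step:
Start: pos=(0,0), heading=0, pen down
FD 14: (0,0) -> (14,0) [heading=0, draw]
RT 45: heading 0 -> 315
RT 45: heading 315 -> 270
RT 15: heading 270 -> 255
FD 2: (14,0) -> (13.482,-1.932) [heading=255, draw]
RT 72: heading 255 -> 183
LT 82: heading 183 -> 265
Final: pos=(13.482,-1.932), heading=265, 2 segment(s) drawn
Waypoints (3 total):
(0, 0)
(14, 0)
(13.482, -1.932)

Answer: (0, 0)
(14, 0)
(13.482, -1.932)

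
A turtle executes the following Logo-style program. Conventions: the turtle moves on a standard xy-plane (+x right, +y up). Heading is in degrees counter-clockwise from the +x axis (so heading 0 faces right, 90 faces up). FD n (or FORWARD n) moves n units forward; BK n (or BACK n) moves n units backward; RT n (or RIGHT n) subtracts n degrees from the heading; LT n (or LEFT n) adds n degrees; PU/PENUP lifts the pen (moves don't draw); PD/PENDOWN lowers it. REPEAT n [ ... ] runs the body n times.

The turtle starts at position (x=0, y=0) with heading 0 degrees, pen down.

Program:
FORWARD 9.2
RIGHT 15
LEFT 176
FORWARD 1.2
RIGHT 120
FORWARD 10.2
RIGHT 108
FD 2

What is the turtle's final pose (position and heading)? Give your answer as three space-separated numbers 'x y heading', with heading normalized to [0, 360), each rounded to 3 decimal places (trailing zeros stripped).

Executing turtle program step by step:
Start: pos=(0,0), heading=0, pen down
FD 9.2: (0,0) -> (9.2,0) [heading=0, draw]
RT 15: heading 0 -> 345
LT 176: heading 345 -> 161
FD 1.2: (9.2,0) -> (8.065,0.391) [heading=161, draw]
RT 120: heading 161 -> 41
FD 10.2: (8.065,0.391) -> (15.763,7.082) [heading=41, draw]
RT 108: heading 41 -> 293
FD 2: (15.763,7.082) -> (16.545,5.241) [heading=293, draw]
Final: pos=(16.545,5.241), heading=293, 4 segment(s) drawn

Answer: 16.545 5.241 293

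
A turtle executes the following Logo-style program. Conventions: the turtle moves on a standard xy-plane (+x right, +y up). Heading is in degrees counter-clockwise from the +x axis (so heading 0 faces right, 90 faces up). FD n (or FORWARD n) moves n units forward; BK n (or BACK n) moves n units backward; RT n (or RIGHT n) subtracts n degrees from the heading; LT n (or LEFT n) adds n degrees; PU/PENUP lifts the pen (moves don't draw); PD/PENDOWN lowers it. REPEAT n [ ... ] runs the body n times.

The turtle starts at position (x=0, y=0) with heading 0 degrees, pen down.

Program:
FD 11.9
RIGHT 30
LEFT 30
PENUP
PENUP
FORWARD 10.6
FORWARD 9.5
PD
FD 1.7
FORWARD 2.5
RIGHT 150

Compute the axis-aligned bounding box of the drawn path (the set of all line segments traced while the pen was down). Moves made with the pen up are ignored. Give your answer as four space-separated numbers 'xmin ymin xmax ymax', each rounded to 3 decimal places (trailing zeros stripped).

Answer: 0 0 36.2 0

Derivation:
Executing turtle program step by step:
Start: pos=(0,0), heading=0, pen down
FD 11.9: (0,0) -> (11.9,0) [heading=0, draw]
RT 30: heading 0 -> 330
LT 30: heading 330 -> 0
PU: pen up
PU: pen up
FD 10.6: (11.9,0) -> (22.5,0) [heading=0, move]
FD 9.5: (22.5,0) -> (32,0) [heading=0, move]
PD: pen down
FD 1.7: (32,0) -> (33.7,0) [heading=0, draw]
FD 2.5: (33.7,0) -> (36.2,0) [heading=0, draw]
RT 150: heading 0 -> 210
Final: pos=(36.2,0), heading=210, 3 segment(s) drawn

Segment endpoints: x in {0, 11.9, 32, 33.7, 36.2}, y in {0}
xmin=0, ymin=0, xmax=36.2, ymax=0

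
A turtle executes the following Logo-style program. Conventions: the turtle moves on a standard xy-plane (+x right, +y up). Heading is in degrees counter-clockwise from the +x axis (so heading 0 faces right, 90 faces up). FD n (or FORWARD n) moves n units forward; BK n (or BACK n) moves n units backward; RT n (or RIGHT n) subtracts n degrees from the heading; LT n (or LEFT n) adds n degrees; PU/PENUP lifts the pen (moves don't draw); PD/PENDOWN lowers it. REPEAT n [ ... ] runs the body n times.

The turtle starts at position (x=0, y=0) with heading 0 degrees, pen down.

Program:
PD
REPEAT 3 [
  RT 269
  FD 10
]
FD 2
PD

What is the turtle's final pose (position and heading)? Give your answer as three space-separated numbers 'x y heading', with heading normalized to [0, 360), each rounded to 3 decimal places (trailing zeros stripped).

Answer: -9.54 -2.334 273

Derivation:
Executing turtle program step by step:
Start: pos=(0,0), heading=0, pen down
PD: pen down
REPEAT 3 [
  -- iteration 1/3 --
  RT 269: heading 0 -> 91
  FD 10: (0,0) -> (-0.175,9.998) [heading=91, draw]
  -- iteration 2/3 --
  RT 269: heading 91 -> 182
  FD 10: (-0.175,9.998) -> (-10.168,9.649) [heading=182, draw]
  -- iteration 3/3 --
  RT 269: heading 182 -> 273
  FD 10: (-10.168,9.649) -> (-9.645,-0.337) [heading=273, draw]
]
FD 2: (-9.645,-0.337) -> (-9.54,-2.334) [heading=273, draw]
PD: pen down
Final: pos=(-9.54,-2.334), heading=273, 4 segment(s) drawn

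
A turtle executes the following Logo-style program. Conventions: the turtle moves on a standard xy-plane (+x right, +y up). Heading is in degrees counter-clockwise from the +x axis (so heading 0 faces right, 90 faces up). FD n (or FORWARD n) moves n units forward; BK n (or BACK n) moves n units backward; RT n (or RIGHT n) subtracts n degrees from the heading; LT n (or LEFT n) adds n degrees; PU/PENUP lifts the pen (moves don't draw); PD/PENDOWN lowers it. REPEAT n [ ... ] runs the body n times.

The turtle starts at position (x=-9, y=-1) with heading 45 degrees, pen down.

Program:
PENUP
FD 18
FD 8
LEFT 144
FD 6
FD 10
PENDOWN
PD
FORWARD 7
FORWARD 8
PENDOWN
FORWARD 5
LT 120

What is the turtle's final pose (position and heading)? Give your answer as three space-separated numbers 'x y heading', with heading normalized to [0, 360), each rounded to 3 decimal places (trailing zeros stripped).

Executing turtle program step by step:
Start: pos=(-9,-1), heading=45, pen down
PU: pen up
FD 18: (-9,-1) -> (3.728,11.728) [heading=45, move]
FD 8: (3.728,11.728) -> (9.385,17.385) [heading=45, move]
LT 144: heading 45 -> 189
FD 6: (9.385,17.385) -> (3.459,16.446) [heading=189, move]
FD 10: (3.459,16.446) -> (-6.418,14.882) [heading=189, move]
PD: pen down
PD: pen down
FD 7: (-6.418,14.882) -> (-13.332,13.787) [heading=189, draw]
FD 8: (-13.332,13.787) -> (-21.234,12.535) [heading=189, draw]
PD: pen down
FD 5: (-21.234,12.535) -> (-26.172,11.753) [heading=189, draw]
LT 120: heading 189 -> 309
Final: pos=(-26.172,11.753), heading=309, 3 segment(s) drawn

Answer: -26.172 11.753 309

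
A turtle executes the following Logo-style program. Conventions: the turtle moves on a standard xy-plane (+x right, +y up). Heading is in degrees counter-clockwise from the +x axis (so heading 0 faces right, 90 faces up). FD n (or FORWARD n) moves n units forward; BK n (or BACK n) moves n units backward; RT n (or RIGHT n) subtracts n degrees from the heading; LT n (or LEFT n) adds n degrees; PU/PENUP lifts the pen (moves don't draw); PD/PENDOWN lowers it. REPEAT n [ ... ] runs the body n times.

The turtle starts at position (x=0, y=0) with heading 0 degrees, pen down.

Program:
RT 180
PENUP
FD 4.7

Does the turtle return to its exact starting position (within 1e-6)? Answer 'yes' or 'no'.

Answer: no

Derivation:
Executing turtle program step by step:
Start: pos=(0,0), heading=0, pen down
RT 180: heading 0 -> 180
PU: pen up
FD 4.7: (0,0) -> (-4.7,0) [heading=180, move]
Final: pos=(-4.7,0), heading=180, 0 segment(s) drawn

Start position: (0, 0)
Final position: (-4.7, 0)
Distance = 4.7; >= 1e-6 -> NOT closed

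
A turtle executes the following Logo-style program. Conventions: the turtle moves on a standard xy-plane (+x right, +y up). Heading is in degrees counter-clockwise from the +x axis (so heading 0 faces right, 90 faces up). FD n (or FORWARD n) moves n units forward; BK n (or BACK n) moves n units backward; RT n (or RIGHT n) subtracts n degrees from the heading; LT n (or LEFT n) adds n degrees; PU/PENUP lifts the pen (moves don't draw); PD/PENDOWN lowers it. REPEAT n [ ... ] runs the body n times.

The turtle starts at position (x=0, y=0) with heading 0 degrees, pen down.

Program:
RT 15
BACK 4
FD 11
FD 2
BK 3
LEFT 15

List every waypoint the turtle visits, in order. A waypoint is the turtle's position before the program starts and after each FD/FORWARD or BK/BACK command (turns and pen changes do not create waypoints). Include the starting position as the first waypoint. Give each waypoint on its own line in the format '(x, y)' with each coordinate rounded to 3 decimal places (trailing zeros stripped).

Answer: (0, 0)
(-3.864, 1.035)
(6.761, -1.812)
(8.693, -2.329)
(5.796, -1.553)

Derivation:
Executing turtle program step by step:
Start: pos=(0,0), heading=0, pen down
RT 15: heading 0 -> 345
BK 4: (0,0) -> (-3.864,1.035) [heading=345, draw]
FD 11: (-3.864,1.035) -> (6.761,-1.812) [heading=345, draw]
FD 2: (6.761,-1.812) -> (8.693,-2.329) [heading=345, draw]
BK 3: (8.693,-2.329) -> (5.796,-1.553) [heading=345, draw]
LT 15: heading 345 -> 0
Final: pos=(5.796,-1.553), heading=0, 4 segment(s) drawn
Waypoints (5 total):
(0, 0)
(-3.864, 1.035)
(6.761, -1.812)
(8.693, -2.329)
(5.796, -1.553)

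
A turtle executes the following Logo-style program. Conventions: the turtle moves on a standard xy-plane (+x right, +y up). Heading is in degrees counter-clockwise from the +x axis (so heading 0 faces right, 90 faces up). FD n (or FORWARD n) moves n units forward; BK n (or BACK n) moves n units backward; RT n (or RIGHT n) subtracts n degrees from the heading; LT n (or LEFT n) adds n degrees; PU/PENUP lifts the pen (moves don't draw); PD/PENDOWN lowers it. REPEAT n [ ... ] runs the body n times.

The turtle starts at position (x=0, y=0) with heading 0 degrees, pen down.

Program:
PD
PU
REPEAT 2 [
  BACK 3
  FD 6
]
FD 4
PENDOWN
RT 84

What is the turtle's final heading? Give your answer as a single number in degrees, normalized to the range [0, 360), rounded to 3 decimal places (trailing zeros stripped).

Answer: 276

Derivation:
Executing turtle program step by step:
Start: pos=(0,0), heading=0, pen down
PD: pen down
PU: pen up
REPEAT 2 [
  -- iteration 1/2 --
  BK 3: (0,0) -> (-3,0) [heading=0, move]
  FD 6: (-3,0) -> (3,0) [heading=0, move]
  -- iteration 2/2 --
  BK 3: (3,0) -> (0,0) [heading=0, move]
  FD 6: (0,0) -> (6,0) [heading=0, move]
]
FD 4: (6,0) -> (10,0) [heading=0, move]
PD: pen down
RT 84: heading 0 -> 276
Final: pos=(10,0), heading=276, 0 segment(s) drawn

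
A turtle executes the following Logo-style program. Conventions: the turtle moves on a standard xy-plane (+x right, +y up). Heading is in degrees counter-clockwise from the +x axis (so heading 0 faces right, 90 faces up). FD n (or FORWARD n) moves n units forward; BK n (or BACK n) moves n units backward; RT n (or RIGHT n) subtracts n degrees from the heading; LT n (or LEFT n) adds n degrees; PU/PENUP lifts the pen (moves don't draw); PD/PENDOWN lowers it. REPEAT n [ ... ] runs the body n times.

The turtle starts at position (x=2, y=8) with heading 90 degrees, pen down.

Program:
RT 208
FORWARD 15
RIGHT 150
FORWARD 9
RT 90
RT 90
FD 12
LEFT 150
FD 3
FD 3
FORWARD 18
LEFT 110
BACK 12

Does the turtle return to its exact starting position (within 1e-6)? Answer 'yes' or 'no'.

Answer: no

Derivation:
Executing turtle program step by step:
Start: pos=(2,8), heading=90, pen down
RT 208: heading 90 -> 242
FD 15: (2,8) -> (-5.042,-5.244) [heading=242, draw]
RT 150: heading 242 -> 92
FD 9: (-5.042,-5.244) -> (-5.356,3.75) [heading=92, draw]
RT 90: heading 92 -> 2
RT 90: heading 2 -> 272
FD 12: (-5.356,3.75) -> (-4.937,-8.242) [heading=272, draw]
LT 150: heading 272 -> 62
FD 3: (-4.937,-8.242) -> (-3.529,-5.594) [heading=62, draw]
FD 3: (-3.529,-5.594) -> (-2.121,-2.945) [heading=62, draw]
FD 18: (-2.121,-2.945) -> (6.33,12.948) [heading=62, draw]
LT 110: heading 62 -> 172
BK 12: (6.33,12.948) -> (18.213,11.278) [heading=172, draw]
Final: pos=(18.213,11.278), heading=172, 7 segment(s) drawn

Start position: (2, 8)
Final position: (18.213, 11.278)
Distance = 16.541; >= 1e-6 -> NOT closed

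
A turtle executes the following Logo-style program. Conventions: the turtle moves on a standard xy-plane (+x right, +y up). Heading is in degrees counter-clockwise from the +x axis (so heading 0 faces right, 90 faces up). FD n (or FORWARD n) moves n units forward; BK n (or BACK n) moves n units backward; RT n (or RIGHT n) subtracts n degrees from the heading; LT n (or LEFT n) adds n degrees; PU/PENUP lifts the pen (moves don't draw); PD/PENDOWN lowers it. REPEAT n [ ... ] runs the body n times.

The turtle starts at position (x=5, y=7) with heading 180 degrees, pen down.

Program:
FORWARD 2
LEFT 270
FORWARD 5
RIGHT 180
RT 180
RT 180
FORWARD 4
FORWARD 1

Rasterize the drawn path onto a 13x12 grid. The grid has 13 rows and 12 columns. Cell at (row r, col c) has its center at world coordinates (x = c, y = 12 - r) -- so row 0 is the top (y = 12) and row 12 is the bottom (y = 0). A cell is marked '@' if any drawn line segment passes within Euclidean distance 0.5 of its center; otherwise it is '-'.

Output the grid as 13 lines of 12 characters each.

Answer: ---@--------
---@--------
---@--------
---@--------
---@--------
---@@@------
------------
------------
------------
------------
------------
------------
------------

Derivation:
Segment 0: (5,7) -> (3,7)
Segment 1: (3,7) -> (3,12)
Segment 2: (3,12) -> (3,8)
Segment 3: (3,8) -> (3,7)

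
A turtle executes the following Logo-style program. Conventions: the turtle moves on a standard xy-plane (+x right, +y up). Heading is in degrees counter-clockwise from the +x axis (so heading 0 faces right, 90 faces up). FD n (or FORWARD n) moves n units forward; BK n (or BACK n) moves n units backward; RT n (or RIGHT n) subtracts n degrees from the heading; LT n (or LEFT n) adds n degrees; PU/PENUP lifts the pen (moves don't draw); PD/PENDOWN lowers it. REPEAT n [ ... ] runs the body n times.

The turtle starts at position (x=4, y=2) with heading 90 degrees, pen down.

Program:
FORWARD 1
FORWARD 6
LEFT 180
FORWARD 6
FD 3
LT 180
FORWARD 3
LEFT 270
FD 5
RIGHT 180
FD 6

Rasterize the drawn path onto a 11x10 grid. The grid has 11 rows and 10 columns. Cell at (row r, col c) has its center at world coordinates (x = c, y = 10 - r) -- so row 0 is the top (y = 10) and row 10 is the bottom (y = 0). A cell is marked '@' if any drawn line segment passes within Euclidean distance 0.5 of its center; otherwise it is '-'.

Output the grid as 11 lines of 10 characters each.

Answer: ----------
----@-----
----@-----
----@-----
----@-----
----@-----
----@-----
---@@@@@@@
----@-----
----@-----
----@-----

Derivation:
Segment 0: (4,2) -> (4,3)
Segment 1: (4,3) -> (4,9)
Segment 2: (4,9) -> (4,3)
Segment 3: (4,3) -> (4,0)
Segment 4: (4,0) -> (4,3)
Segment 5: (4,3) -> (9,3)
Segment 6: (9,3) -> (3,3)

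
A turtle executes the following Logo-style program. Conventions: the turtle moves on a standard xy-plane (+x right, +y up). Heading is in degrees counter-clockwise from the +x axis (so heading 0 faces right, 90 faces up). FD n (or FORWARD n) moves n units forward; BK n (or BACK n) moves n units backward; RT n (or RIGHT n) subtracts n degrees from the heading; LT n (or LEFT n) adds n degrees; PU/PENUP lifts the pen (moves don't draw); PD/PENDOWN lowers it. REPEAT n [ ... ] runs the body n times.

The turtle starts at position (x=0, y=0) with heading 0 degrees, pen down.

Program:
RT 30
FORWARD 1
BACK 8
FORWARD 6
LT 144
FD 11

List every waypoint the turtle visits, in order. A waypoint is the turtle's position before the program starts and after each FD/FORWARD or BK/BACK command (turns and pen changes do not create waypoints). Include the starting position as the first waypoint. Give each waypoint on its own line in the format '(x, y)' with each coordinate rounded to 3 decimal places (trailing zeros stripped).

Answer: (0, 0)
(0.866, -0.5)
(-6.062, 3.5)
(-0.866, 0.5)
(-5.34, 10.549)

Derivation:
Executing turtle program step by step:
Start: pos=(0,0), heading=0, pen down
RT 30: heading 0 -> 330
FD 1: (0,0) -> (0.866,-0.5) [heading=330, draw]
BK 8: (0.866,-0.5) -> (-6.062,3.5) [heading=330, draw]
FD 6: (-6.062,3.5) -> (-0.866,0.5) [heading=330, draw]
LT 144: heading 330 -> 114
FD 11: (-0.866,0.5) -> (-5.34,10.549) [heading=114, draw]
Final: pos=(-5.34,10.549), heading=114, 4 segment(s) drawn
Waypoints (5 total):
(0, 0)
(0.866, -0.5)
(-6.062, 3.5)
(-0.866, 0.5)
(-5.34, 10.549)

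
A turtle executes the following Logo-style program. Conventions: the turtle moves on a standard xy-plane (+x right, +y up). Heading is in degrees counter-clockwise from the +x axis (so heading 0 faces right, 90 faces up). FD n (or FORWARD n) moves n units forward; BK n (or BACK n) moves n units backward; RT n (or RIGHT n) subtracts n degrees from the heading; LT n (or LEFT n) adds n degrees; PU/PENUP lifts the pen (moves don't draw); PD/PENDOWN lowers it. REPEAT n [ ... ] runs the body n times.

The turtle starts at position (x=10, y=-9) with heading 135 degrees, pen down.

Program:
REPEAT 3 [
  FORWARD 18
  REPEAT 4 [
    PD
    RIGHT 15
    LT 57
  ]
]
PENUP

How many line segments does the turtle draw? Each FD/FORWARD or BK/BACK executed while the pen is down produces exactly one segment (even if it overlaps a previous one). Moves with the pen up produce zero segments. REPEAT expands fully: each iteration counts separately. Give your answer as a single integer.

Executing turtle program step by step:
Start: pos=(10,-9), heading=135, pen down
REPEAT 3 [
  -- iteration 1/3 --
  FD 18: (10,-9) -> (-2.728,3.728) [heading=135, draw]
  REPEAT 4 [
    -- iteration 1/4 --
    PD: pen down
    RT 15: heading 135 -> 120
    LT 57: heading 120 -> 177
    -- iteration 2/4 --
    PD: pen down
    RT 15: heading 177 -> 162
    LT 57: heading 162 -> 219
    -- iteration 3/4 --
    PD: pen down
    RT 15: heading 219 -> 204
    LT 57: heading 204 -> 261
    -- iteration 4/4 --
    PD: pen down
    RT 15: heading 261 -> 246
    LT 57: heading 246 -> 303
  ]
  -- iteration 2/3 --
  FD 18: (-2.728,3.728) -> (7.076,-11.368) [heading=303, draw]
  REPEAT 4 [
    -- iteration 1/4 --
    PD: pen down
    RT 15: heading 303 -> 288
    LT 57: heading 288 -> 345
    -- iteration 2/4 --
    PD: pen down
    RT 15: heading 345 -> 330
    LT 57: heading 330 -> 27
    -- iteration 3/4 --
    PD: pen down
    RT 15: heading 27 -> 12
    LT 57: heading 12 -> 69
    -- iteration 4/4 --
    PD: pen down
    RT 15: heading 69 -> 54
    LT 57: heading 54 -> 111
  ]
  -- iteration 3/3 --
  FD 18: (7.076,-11.368) -> (0.625,5.436) [heading=111, draw]
  REPEAT 4 [
    -- iteration 1/4 --
    PD: pen down
    RT 15: heading 111 -> 96
    LT 57: heading 96 -> 153
    -- iteration 2/4 --
    PD: pen down
    RT 15: heading 153 -> 138
    LT 57: heading 138 -> 195
    -- iteration 3/4 --
    PD: pen down
    RT 15: heading 195 -> 180
    LT 57: heading 180 -> 237
    -- iteration 4/4 --
    PD: pen down
    RT 15: heading 237 -> 222
    LT 57: heading 222 -> 279
  ]
]
PU: pen up
Final: pos=(0.625,5.436), heading=279, 3 segment(s) drawn
Segments drawn: 3

Answer: 3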